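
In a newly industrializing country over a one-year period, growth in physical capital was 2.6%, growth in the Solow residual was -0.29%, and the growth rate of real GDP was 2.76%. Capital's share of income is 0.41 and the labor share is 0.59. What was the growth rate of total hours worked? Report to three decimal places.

Labor's share = 1 − 0.41 = 0.59.
gY = gA + 0.41×2.6 + 0.59×g.
0.59×g = 2.76 + 0.29 − 1.066 = 1.984.
g = 1.984 / 0.59 = 3.36271%.

3.363%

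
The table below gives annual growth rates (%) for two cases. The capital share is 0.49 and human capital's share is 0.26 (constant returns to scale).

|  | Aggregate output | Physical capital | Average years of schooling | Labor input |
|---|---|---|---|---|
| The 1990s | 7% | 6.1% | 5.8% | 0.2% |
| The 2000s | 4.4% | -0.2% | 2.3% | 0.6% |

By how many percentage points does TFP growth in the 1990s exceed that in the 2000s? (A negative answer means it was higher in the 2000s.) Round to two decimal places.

-1.30 percentage points

Labor's share = 1 − 0.49 − 0.26 = 0.25.
The 1990s: TFP = 7 − 2.989 − 1.508 − 0.05 = 2.453%.
The 2000s: TFP = 4.4 + 0.098 − 0.598 − 0.15 = 3.75%.
Difference = 2.453 − (3.75) = -1.297 pp.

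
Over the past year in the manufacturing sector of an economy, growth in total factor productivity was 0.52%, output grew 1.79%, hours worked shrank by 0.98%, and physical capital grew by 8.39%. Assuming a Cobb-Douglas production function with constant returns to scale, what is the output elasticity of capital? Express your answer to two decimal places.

0.24

gY = gA + α·gK + (1−α)·gL, so gY − gA − gL = α(gK − gL).
1.79 − 0.52 + 0.98 = α × (8.39 − (-0.98)).
2.25 = 9.37 α, so α = 0.2401.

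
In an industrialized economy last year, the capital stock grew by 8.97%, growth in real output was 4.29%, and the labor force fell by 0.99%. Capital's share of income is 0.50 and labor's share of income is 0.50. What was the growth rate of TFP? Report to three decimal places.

0.300%

Labor's share = 1 − 0.5 = 0.5.
The capital stock: 0.5 × 8.97 = 4.485 pp.
The labor force: 0.5 × (-0.99) = -0.495 pp.
TFP growth = 4.29 − 3.99 = 0.3%.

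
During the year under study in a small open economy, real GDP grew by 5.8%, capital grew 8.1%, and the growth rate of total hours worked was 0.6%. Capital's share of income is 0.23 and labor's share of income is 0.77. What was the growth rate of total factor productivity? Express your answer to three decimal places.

Total factor productivity grew 3.475%.

Labor's share = 1 − 0.23 = 0.77.
Capital: 0.23 × 8.1 = 1.863 pp.
Total hours worked: 0.77 × 0.6 = 0.462 pp.
TFP growth = 5.8 − 2.325 = 3.475%.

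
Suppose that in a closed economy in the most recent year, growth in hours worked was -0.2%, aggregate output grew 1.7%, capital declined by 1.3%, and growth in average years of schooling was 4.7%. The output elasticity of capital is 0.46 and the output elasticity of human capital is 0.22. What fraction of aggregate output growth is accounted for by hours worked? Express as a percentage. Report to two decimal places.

Labor's share = 1 − 0.46 − 0.22 = 0.32.
Hours worked contributed 0.32 × (-0.2) = -0.064 pp.
Share of growth = -0.064 / 1.7 × 100 = -3.7647%.

-3.76%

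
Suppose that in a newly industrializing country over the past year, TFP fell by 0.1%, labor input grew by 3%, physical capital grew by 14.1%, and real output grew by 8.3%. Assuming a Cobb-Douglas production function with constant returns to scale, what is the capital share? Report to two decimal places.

gY = gA + α·gK + (1−α)·gL, so gY − gA − gL = α(gK − gL).
8.3 + 0.1 − 3 = α × (14.1 − 3).
5.4 = 11.1 α, so α = 0.4865.

The capital share is 0.49.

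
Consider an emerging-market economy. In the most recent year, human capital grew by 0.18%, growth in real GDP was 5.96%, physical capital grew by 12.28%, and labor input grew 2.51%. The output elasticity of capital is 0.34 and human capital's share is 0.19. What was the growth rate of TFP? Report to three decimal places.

Labor's share = 1 − 0.34 − 0.19 = 0.47.
Physical capital: 0.34 × 12.28 = 4.1752 pp.
Human capital: 0.19 × 0.18 = 0.0342 pp.
Labor input: 0.47 × 2.51 = 1.1797 pp.
TFP growth = 5.96 − 5.3891 = 0.5709%.

0.571%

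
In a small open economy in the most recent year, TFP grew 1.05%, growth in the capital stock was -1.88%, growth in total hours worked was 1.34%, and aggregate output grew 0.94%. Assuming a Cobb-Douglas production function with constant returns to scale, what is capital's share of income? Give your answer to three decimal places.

gY = gA + α·gK + (1−α)·gL, so gY − gA − gL = α(gK − gL).
0.94 − 1.05 − 1.34 = α × (-1.88 − 1.34).
-1.45 = -3.22 α, so α = 0.45031.

0.450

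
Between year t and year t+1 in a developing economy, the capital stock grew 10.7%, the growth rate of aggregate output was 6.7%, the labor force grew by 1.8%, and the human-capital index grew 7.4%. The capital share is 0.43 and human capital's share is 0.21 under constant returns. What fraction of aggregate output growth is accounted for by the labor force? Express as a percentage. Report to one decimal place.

Labor's share = 1 − 0.43 − 0.21 = 0.36.
The labor force contributed 0.36 × 1.8 = 0.648 pp.
Share of growth = 0.648 / 6.7 × 100 = 9.672%.

The labor force accounted for 9.7% of growth.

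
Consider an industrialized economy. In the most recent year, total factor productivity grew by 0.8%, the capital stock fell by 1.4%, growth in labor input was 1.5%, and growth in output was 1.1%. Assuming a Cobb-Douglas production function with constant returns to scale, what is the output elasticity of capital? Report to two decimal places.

The output elasticity of capital is 0.41.

gY = gA + α·gK + (1−α)·gL, so gY − gA − gL = α(gK − gL).
1.1 − 0.8 − 1.5 = α × (-1.4 − 1.5).
-1.2 = -2.9 α, so α = 0.4138.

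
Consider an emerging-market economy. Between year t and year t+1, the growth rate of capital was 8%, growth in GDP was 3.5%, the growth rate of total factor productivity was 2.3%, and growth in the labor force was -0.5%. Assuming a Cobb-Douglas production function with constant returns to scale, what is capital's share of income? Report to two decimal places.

α = 0.20

gY = gA + α·gK + (1−α)·gL, so gY − gA − gL = α(gK − gL).
3.5 − 2.3 + 0.5 = α × (8 − (-0.5)).
1.7 = 8.5 α, so α = 0.2.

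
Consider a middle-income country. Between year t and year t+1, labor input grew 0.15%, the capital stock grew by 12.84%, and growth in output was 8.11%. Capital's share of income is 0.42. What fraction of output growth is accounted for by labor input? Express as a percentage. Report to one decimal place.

1.1%

Labor's share = 1 − 0.42 = 0.58.
Labor input contributed 0.58 × 0.15 = 0.087 pp.
Share of growth = 0.087 / 8.11 × 100 = 1.073%.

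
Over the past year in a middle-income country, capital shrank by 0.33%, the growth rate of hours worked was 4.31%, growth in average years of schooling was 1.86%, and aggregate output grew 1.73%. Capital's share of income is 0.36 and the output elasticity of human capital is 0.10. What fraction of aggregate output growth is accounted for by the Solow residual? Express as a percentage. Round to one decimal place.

The Solow residual accounted for -38.4% of growth.

Labor's share = 1 − 0.36 − 0.1 = 0.54.
Capital: 0.36 × (-0.33) = -0.1188 pp.
Average years of schooling: 0.1 × 1.86 = 0.186 pp.
Hours worked: 0.54 × 4.31 = 2.3274 pp.
TFP growth = 1.73 − 2.3946 = -0.6646%.
TFP share of growth = -0.6646 / 1.73 × 100 = -38.416%.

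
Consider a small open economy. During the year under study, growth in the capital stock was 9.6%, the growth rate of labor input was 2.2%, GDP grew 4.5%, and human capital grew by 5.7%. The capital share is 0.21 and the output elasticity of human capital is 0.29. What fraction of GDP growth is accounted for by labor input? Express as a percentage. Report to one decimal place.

Labor's share = 1 − 0.21 − 0.29 = 0.5.
Labor input contributed 0.5 × 2.2 = 1.1 pp.
Share of growth = 1.1 / 4.5 × 100 = 24.444%.

24.4%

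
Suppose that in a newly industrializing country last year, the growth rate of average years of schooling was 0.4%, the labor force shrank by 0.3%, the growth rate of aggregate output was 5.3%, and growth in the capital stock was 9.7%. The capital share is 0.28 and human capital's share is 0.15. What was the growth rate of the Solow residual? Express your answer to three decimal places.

2.695%

Labor's share = 1 − 0.28 − 0.15 = 0.57.
The capital stock: 0.28 × 9.7 = 2.716 pp.
Average years of schooling: 0.15 × 0.4 = 0.06 pp.
The labor force: 0.57 × (-0.3) = -0.171 pp.
TFP growth = 5.3 − 2.605 = 2.695%.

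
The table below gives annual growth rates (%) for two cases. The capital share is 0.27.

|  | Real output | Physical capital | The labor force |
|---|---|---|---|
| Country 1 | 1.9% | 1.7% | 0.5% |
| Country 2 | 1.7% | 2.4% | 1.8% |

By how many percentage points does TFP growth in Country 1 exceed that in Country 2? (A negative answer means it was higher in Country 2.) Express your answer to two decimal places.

1.34 percentage points

Labor's share = 1 − 0.27 = 0.73.
Country 1: TFP = 1.9 − 0.459 − 0.365 = 1.076%.
Country 2: TFP = 1.7 − 0.648 − 1.314 = -0.262%.
Difference = 1.076 − (-0.262) = 1.338 pp.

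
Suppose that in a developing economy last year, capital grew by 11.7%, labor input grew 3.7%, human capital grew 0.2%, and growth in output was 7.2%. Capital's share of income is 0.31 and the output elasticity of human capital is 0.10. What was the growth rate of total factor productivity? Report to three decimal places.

1.370%

Labor's share = 1 − 0.31 − 0.1 = 0.59.
Capital: 0.31 × 11.7 = 3.627 pp.
Human capital: 0.1 × 0.2 = 0.02 pp.
Labor input: 0.59 × 3.7 = 2.183 pp.
TFP growth = 7.2 − 5.83 = 1.37%.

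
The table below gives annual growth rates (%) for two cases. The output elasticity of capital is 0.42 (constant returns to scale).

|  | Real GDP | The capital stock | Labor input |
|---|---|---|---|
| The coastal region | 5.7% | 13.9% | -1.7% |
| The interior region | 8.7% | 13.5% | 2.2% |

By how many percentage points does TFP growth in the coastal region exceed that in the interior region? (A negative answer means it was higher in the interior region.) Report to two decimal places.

-0.91 percentage points

Labor's share = 1 − 0.42 = 0.58.
The coastal region: TFP = 5.7 − 5.838 + 0.986 = 0.848%.
The interior region: TFP = 8.7 − 5.67 − 1.276 = 1.754%.
Difference = 0.848 − (1.754) = -0.906 pp.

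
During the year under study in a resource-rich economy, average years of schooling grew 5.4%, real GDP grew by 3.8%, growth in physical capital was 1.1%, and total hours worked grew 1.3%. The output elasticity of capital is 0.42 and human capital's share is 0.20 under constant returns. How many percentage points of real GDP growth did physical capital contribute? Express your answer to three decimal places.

0.462

Contribution = share × growth = 0.42 × 1.1 = 0.462 pp.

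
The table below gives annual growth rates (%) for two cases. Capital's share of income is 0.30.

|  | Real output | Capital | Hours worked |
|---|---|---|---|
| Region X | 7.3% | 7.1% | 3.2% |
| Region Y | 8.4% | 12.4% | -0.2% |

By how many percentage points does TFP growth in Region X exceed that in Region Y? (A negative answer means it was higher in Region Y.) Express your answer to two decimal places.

-1.89 percentage points

Labor's share = 1 − 0.3 = 0.7.
Region X: TFP = 7.3 − 2.13 − 2.24 = 2.93%.
Region Y: TFP = 8.4 − 3.72 + 0.14 = 4.82%.
Difference = 2.93 − (4.82) = -1.89 pp.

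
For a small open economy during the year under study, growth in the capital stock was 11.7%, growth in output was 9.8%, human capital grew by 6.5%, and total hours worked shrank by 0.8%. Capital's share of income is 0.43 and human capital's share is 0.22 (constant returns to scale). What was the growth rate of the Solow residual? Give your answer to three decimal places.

Labor's share = 1 − 0.43 − 0.22 = 0.35.
The capital stock: 0.43 × 11.7 = 5.031 pp.
Human capital: 0.22 × 6.5 = 1.43 pp.
Total hours worked: 0.35 × (-0.8) = -0.28 pp.
TFP growth = 9.8 − 6.181 = 3.619%.

3.619%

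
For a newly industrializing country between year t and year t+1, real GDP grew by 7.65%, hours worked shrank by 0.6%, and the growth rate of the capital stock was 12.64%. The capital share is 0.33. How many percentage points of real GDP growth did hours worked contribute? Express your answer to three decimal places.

Labor's share = 1 − 0.33 = 0.67.
Contribution = share × growth = 0.67 × (-0.6) = -0.402 pp.

-0.402 percentage points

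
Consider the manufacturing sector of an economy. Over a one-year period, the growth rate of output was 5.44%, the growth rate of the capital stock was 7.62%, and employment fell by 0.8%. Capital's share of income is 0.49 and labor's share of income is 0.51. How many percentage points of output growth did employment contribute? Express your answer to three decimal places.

Labor's share = 1 − 0.49 = 0.51.
Contribution = share × growth = 0.51 × (-0.8) = -0.408 pp.

-0.408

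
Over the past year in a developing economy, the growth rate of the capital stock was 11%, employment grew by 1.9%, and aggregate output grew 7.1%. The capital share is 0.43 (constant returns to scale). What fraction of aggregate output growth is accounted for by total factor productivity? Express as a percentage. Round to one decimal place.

Labor's share = 1 − 0.43 = 0.57.
The capital stock: 0.43 × 11 = 4.73 pp.
Employment: 0.57 × 1.9 = 1.083 pp.
TFP growth = 7.1 − 5.813 = 1.287%.
TFP share of growth = 1.287 / 7.1 × 100 = 18.127%.

Total factor productivity accounted for 18.1% of growth.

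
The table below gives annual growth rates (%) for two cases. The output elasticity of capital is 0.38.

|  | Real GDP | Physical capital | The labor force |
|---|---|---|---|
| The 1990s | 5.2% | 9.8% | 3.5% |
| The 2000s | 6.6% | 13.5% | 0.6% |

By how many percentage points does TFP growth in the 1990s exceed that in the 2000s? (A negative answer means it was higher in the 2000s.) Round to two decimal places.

-1.79 percentage points

Labor's share = 1 − 0.38 = 0.62.
The 1990s: TFP = 5.2 − 3.724 − 2.17 = -0.694%.
The 2000s: TFP = 6.6 − 5.13 − 0.372 = 1.098%.
Difference = -0.694 − (1.098) = -1.792 pp.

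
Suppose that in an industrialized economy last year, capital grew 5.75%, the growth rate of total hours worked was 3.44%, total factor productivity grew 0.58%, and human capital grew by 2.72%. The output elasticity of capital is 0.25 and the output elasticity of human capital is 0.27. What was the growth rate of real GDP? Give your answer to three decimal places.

Labor's share = 1 − 0.25 − 0.27 = 0.48.
Capital: 0.25 × 5.75 = 1.4375 pp.
Human capital: 0.27 × 2.72 = 0.7344 pp.
Total hours worked: 0.48 × 3.44 = 1.6512 pp.
Output growth = 0.58 + 3.8231 = 4.4031%.

4.403%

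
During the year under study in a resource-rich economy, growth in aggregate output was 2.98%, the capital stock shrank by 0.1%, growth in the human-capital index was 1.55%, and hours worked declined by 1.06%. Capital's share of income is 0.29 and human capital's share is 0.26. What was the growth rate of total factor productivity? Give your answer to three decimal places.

3.083%

Labor's share = 1 − 0.29 − 0.26 = 0.45.
The capital stock: 0.29 × (-0.1) = -0.029 pp.
The human-capital index: 0.26 × 1.55 = 0.403 pp.
Hours worked: 0.45 × (-1.06) = -0.477 pp.
TFP growth = 2.98 + 0.103 = 3.083%.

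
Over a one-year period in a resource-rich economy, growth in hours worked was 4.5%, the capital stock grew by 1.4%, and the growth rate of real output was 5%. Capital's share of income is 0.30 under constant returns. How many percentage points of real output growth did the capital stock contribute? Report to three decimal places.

0.420 percentage points

Contribution = share × growth = 0.3 × 1.4 = 0.42 pp.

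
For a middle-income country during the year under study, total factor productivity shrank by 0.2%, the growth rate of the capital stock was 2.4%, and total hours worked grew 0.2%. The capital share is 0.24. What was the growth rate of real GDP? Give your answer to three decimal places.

Labor's share = 1 − 0.24 = 0.76.
The capital stock: 0.24 × 2.4 = 0.576 pp.
Total hours worked: 0.76 × 0.2 = 0.152 pp.
Output growth = -0.2 + 0.728 = 0.528%.

0.528%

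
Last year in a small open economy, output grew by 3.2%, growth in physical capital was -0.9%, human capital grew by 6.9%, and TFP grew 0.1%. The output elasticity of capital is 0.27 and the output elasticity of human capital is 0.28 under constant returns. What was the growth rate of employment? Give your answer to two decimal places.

Labor's share = 1 − 0.27 − 0.28 = 0.45.
gY = gA + 0.27×(-0.9) + 0.28×6.9 + 0.45×g.
0.45×g = 3.2 − 0.1 − 1.689 = 1.411.
g = 1.411 / 0.45 = 3.1356%.

3.14%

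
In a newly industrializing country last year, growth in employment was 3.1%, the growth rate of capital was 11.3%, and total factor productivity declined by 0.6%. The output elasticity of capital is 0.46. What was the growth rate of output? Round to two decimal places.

6.27%

Labor's share = 1 − 0.46 = 0.54.
Capital: 0.46 × 11.3 = 5.198 pp.
Employment: 0.54 × 3.1 = 1.674 pp.
Output growth = -0.6 + 6.872 = 6.272%.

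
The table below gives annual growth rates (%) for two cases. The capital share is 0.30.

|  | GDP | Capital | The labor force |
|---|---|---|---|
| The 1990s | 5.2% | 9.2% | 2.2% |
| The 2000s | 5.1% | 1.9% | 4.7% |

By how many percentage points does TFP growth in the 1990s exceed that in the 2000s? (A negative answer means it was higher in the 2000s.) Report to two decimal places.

Labor's share = 1 − 0.3 = 0.7.
The 1990s: TFP = 5.2 − 2.76 − 1.54 = 0.9%.
The 2000s: TFP = 5.1 − 0.57 − 3.29 = 1.24%.
Difference = 0.9 − (1.24) = -0.34 pp.

-0.34 percentage points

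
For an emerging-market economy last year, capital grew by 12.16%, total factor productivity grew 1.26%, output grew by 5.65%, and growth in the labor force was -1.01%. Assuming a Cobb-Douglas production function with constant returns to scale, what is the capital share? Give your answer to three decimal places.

α = 0.410

gY = gA + α·gK + (1−α)·gL, so gY − gA − gL = α(gK − gL).
5.65 − 1.26 + 1.01 = α × (12.16 − (-1.01)).
5.4 = 13.17 α, so α = 0.41002.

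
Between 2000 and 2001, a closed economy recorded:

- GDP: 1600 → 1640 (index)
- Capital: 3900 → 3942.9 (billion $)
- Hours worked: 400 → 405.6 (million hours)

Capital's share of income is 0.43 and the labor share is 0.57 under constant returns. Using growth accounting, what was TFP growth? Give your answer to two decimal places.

GDP growth = (1640 − 1600) / 1600 = 2.5%.
Capital growth = (3942.9 − 3900) / 3900 = 1.1%.
Hours worked growth = (405.6 − 400) / 400 = 1.4%.
Labor's share = 1 − 0.43 = 0.57.
Capital: 0.43 × 1.1 = 0.473 pp.
Hours worked: 0.57 × 1.4 = 0.798 pp.
TFP growth = 2.5 − 1.271 = 1.229%.

1.23%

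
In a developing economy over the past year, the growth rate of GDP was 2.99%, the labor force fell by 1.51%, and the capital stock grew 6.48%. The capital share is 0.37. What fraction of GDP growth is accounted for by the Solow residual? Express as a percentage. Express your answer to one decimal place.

Labor's share = 1 − 0.37 = 0.63.
The capital stock: 0.37 × 6.48 = 2.3976 pp.
The labor force: 0.63 × (-1.51) = -0.9513 pp.
TFP growth = 2.99 − 1.4463 = 1.5437%.
TFP share of growth = 1.5437 / 2.99 × 100 = 51.629%.

The Solow residual accounted for 51.6% of growth.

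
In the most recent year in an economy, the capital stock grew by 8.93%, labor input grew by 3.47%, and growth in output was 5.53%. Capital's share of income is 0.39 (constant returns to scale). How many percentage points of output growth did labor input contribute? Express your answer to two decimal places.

Labor's share = 1 − 0.39 = 0.61.
Contribution = share × growth = 0.61 × 3.47 = 2.1167 pp.

2.12 percentage points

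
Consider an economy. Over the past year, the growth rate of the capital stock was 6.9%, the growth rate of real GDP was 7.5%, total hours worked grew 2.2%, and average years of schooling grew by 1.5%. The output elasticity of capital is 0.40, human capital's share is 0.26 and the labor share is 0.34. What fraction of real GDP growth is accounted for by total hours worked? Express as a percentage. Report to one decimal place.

Total hours worked accounted for 10.0% of growth.

Labor's share = 1 − 0.4 − 0.26 = 0.34.
Total hours worked contributed 0.34 × 2.2 = 0.748 pp.
Share of growth = 0.748 / 7.5 × 100 = 9.973%.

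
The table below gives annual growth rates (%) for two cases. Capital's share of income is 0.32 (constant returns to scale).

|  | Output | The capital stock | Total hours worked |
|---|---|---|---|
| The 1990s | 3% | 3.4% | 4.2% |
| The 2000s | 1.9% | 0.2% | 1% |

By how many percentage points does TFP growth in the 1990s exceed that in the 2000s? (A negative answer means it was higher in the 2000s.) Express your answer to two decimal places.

-2.10 percentage points

Labor's share = 1 − 0.32 = 0.68.
The 1990s: TFP = 3 − 1.088 − 2.856 = -0.944%.
The 2000s: TFP = 1.9 − 0.064 − 0.68 = 1.156%.
Difference = -0.944 − (1.156) = -2.1 pp.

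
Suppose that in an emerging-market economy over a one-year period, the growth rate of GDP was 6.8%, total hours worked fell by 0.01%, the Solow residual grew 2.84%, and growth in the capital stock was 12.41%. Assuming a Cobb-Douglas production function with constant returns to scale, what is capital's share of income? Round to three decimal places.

gY = gA + α·gK + (1−α)·gL, so gY − gA − gL = α(gK − gL).
6.8 − 2.84 + 0.01 = α × (12.41 − (-0.01)).
3.97 = 12.42 α, so α = 0.31965.

Capital's share of income is 0.320.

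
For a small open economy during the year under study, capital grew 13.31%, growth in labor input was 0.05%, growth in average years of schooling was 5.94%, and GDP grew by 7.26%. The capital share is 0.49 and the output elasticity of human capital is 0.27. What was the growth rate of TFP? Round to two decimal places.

Labor's share = 1 − 0.49 − 0.27 = 0.24.
Capital: 0.49 × 13.31 = 6.5219 pp.
Average years of schooling: 0.27 × 5.94 = 1.6038 pp.
Labor input: 0.24 × 0.05 = 0.012 pp.
TFP growth = 7.26 − 8.1377 = -0.8777%.

-0.88%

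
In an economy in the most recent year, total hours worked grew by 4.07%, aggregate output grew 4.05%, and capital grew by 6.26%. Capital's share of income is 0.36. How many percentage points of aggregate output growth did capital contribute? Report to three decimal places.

2.254 percentage points

Contribution = share × growth = 0.36 × 6.26 = 2.2536 pp.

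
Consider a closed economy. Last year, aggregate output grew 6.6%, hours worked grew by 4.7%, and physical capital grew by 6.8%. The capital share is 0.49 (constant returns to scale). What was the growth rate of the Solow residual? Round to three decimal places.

Labor's share = 1 − 0.49 = 0.51.
Physical capital: 0.49 × 6.8 = 3.332 pp.
Hours worked: 0.51 × 4.7 = 2.397 pp.
TFP growth = 6.6 − 5.729 = 0.871%.

The Solow residual growth was 0.871%.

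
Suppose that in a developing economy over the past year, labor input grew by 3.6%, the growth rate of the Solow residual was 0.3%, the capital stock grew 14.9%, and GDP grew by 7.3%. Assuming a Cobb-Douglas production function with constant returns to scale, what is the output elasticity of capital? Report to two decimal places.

gY = gA + α·gK + (1−α)·gL, so gY − gA − gL = α(gK − gL).
7.3 − 0.3 − 3.6 = α × (14.9 − 3.6).
3.4 = 11.3 α, so α = 0.3009.

The output elasticity of capital is 0.30.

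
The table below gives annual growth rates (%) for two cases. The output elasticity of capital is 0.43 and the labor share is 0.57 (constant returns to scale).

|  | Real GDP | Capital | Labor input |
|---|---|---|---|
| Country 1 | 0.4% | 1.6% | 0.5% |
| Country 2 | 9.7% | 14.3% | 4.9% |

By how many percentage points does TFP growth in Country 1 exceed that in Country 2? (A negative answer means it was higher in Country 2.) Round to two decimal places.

-1.33 percentage points

Labor's share = 1 − 0.43 = 0.57.
Country 1: TFP = 0.4 − 0.688 − 0.285 = -0.573%.
Country 2: TFP = 9.7 − 6.149 − 2.793 = 0.758%.
Difference = -0.573 − (0.758) = -1.331 pp.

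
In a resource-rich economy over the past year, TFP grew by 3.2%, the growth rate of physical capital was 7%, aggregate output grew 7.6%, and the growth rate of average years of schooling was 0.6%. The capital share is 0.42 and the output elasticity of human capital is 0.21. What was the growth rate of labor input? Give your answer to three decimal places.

Labor's share = 1 − 0.42 − 0.21 = 0.37.
gY = gA + 0.42×7 + 0.21×0.6 + 0.37×g.
0.37×g = 7.6 − 3.2 − 3.066 = 1.334.
g = 1.334 / 0.37 = 3.60541%.

3.605%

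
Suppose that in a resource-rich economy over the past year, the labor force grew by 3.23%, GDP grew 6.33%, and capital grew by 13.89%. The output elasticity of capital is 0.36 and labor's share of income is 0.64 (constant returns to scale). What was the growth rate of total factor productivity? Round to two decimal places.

Labor's share = 1 − 0.36 = 0.64.
Capital: 0.36 × 13.89 = 5.0004 pp.
The labor force: 0.64 × 3.23 = 2.0672 pp.
TFP growth = 6.33 − 7.0676 = -0.7376%.

-0.74%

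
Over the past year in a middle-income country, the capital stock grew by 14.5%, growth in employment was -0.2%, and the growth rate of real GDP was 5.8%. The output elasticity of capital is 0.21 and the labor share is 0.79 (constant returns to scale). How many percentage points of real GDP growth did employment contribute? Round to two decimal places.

Labor's share = 1 − 0.21 = 0.79.
Contribution = share × growth = 0.79 × (-0.2) = -0.158 pp.

-0.16 percentage points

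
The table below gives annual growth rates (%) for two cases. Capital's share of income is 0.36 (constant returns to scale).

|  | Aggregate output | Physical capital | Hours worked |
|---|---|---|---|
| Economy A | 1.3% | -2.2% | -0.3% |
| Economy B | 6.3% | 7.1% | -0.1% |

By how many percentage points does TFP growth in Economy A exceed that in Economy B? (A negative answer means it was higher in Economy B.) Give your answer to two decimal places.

Labor's share = 1 − 0.36 = 0.64.
Economy A: TFP = 1.3 + 0.792 + 0.192 = 2.284%.
Economy B: TFP = 6.3 − 2.556 + 0.064 = 3.808%.
Difference = 2.284 − (3.808) = -1.524 pp.

-1.52 percentage points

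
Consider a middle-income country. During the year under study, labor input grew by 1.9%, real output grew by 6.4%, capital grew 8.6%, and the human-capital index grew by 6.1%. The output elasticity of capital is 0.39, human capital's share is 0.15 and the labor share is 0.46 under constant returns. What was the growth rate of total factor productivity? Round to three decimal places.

Labor's share = 1 − 0.39 − 0.15 = 0.46.
Capital: 0.39 × 8.6 = 3.354 pp.
The human-capital index: 0.15 × 6.1 = 0.915 pp.
Labor input: 0.46 × 1.9 = 0.874 pp.
TFP growth = 6.4 − 5.143 = 1.257%.

Total factor productivity growth was 1.257%.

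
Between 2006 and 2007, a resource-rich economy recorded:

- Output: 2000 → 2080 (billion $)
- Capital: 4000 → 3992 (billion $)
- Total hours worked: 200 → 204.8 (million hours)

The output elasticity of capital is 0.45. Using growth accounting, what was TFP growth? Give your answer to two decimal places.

2.77%

Output growth = (2080 − 2000) / 2000 = 4%.
Capital growth = (3992 − 4000) / 4000 = -0.2%.
Total hours worked growth = (204.8 − 200) / 200 = 2.4%.
Labor's share = 1 − 0.45 = 0.55.
Capital: 0.45 × (-0.2) = -0.09 pp.
Total hours worked: 0.55 × 2.4 = 1.32 pp.
TFP growth = 4 − 1.23 = 2.77%.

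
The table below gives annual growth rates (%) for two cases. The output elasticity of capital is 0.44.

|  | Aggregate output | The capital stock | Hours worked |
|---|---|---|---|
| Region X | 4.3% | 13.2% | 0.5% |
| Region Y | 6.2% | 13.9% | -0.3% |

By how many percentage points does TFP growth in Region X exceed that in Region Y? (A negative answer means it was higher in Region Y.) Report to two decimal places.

Labor's share = 1 − 0.44 = 0.56.
Region X: TFP = 4.3 − 5.808 − 0.28 = -1.788%.
Region Y: TFP = 6.2 − 6.116 + 0.168 = 0.252%.
Difference = -1.788 − (0.252) = -2.04 pp.

-2.04 percentage points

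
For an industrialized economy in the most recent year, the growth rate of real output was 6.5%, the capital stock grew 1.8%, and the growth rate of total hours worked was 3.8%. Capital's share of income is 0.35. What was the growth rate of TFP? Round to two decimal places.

TFP grew 3.40%.

Labor's share = 1 − 0.35 = 0.65.
The capital stock: 0.35 × 1.8 = 0.63 pp.
Total hours worked: 0.65 × 3.8 = 2.47 pp.
TFP growth = 6.5 − 3.1 = 3.4%.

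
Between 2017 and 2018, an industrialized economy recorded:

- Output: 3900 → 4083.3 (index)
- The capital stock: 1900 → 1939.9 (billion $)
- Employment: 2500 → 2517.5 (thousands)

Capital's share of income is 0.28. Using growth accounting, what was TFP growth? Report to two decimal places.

TFP growth was 3.61%.

Output growth = (4083.3 − 3900) / 3900 = 4.7%.
The capital stock growth = (1939.9 − 1900) / 1900 = 2.1%.
Employment growth = (2517.5 − 2500) / 2500 = 0.7%.
Labor's share = 1 − 0.28 = 0.72.
The capital stock: 0.28 × 2.1 = 0.588 pp.
Employment: 0.72 × 0.7 = 0.504 pp.
TFP growth = 4.7 − 1.092 = 3.608%.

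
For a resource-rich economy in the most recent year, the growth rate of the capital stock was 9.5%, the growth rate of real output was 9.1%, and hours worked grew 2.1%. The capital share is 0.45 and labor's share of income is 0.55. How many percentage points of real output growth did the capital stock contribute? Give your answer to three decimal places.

Contribution = share × growth = 0.45 × 9.5 = 4.275 pp.

4.275 percentage points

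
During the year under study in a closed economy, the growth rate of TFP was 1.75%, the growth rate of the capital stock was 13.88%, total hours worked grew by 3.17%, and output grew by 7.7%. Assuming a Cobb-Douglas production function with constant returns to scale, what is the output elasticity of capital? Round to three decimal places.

The output elasticity of capital is 0.260.

gY = gA + α·gK + (1−α)·gL, so gY − gA − gL = α(gK − gL).
7.7 − 1.75 − 3.17 = α × (13.88 − 3.17).
2.78 = 10.71 α, so α = 0.25957.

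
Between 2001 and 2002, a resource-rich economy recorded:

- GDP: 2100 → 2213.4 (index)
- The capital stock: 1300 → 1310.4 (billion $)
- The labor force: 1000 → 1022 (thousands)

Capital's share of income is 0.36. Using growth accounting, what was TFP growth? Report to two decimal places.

3.70%

GDP growth = (2213.4 − 2100) / 2100 = 5.4%.
The capital stock growth = (1310.4 − 1300) / 1300 = 0.8%.
The labor force growth = (1022 − 1000) / 1000 = 2.2%.
Labor's share = 1 − 0.36 = 0.64.
The capital stock: 0.36 × 0.8 = 0.288 pp.
The labor force: 0.64 × 2.2 = 1.408 pp.
TFP growth = 5.4 − 1.696 = 3.704%.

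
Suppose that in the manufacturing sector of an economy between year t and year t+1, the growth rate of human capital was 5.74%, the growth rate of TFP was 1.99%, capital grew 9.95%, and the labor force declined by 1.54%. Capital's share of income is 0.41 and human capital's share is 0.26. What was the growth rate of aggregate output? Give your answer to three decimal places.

Labor's share = 1 − 0.41 − 0.26 = 0.33.
Capital: 0.41 × 9.95 = 4.0795 pp.
Human capital: 0.26 × 5.74 = 1.4924 pp.
The labor force: 0.33 × (-1.54) = -0.5082 pp.
Output growth = 1.99 + 5.0637 = 7.0537%.

Aggregate output grew 7.054%.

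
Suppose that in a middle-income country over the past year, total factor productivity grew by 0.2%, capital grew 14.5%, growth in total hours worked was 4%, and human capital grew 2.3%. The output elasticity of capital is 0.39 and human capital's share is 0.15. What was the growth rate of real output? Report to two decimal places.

8.04%

Labor's share = 1 − 0.39 − 0.15 = 0.46.
Capital: 0.39 × 14.5 = 5.655 pp.
Human capital: 0.15 × 2.3 = 0.345 pp.
Total hours worked: 0.46 × 4 = 1.84 pp.
Output growth = 0.2 + 7.84 = 8.04%.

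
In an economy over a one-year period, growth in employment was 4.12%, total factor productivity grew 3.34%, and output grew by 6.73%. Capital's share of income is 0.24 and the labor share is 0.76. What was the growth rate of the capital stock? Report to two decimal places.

Labor's share = 1 − 0.24 = 0.76.
gY = gA + 0.76×4.12 + 0.24×g.
0.24×g = 6.73 − 3.34 − 3.1312 = 0.2588.
g = 0.2588 / 0.24 = 1.0783%.

The capital stock grew 1.08%.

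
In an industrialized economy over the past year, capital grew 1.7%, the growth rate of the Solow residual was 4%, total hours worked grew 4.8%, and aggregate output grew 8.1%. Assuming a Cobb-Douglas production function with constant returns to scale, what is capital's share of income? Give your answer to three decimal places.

gY = gA + α·gK + (1−α)·gL, so gY − gA − gL = α(gK − gL).
8.1 − 4 − 4.8 = α × (1.7 − 4.8).
-0.7 = -3.1 α, so α = 0.22581.

α = 0.226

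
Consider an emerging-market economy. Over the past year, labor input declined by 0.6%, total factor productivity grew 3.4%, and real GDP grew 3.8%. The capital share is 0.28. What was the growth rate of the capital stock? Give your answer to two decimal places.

The capital stock grew 2.97%.

Labor's share = 1 − 0.28 = 0.72.
gY = gA + 0.72×(-0.6) + 0.28×g.
0.28×g = 3.8 − 3.4 + 0.432 = 0.832.
g = 0.832 / 0.28 = 2.9714%.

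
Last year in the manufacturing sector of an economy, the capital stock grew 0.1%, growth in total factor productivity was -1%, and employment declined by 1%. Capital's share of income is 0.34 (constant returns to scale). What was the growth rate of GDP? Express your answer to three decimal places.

-1.626%

Labor's share = 1 − 0.34 = 0.66.
The capital stock: 0.34 × 0.1 = 0.034 pp.
Employment: 0.66 × (-1) = -0.66 pp.
Output growth = -1 + (-0.626) = -1.626%.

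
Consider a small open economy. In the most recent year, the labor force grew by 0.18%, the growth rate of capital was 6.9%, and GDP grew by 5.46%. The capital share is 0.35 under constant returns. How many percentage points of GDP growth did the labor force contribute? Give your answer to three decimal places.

0.117 pp

Labor's share = 1 − 0.35 = 0.65.
Contribution = share × growth = 0.65 × 0.18 = 0.117 pp.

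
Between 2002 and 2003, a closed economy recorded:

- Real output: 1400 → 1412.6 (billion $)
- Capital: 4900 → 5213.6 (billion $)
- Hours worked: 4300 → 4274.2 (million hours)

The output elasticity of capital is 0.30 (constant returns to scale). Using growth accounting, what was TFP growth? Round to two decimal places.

Real output growth = (1412.6 − 1400) / 1400 = 0.9%.
Capital growth = (5213.6 − 4900) / 4900 = 6.4%.
Hours worked growth = (4274.2 − 4300) / 4300 = -0.6%.
Labor's share = 1 − 0.3 = 0.7.
Capital: 0.3 × 6.4 = 1.92 pp.
Hours worked: 0.7 × (-0.6) = -0.42 pp.
TFP growth = 0.9 − 1.5 = -0.6%.

-0.60%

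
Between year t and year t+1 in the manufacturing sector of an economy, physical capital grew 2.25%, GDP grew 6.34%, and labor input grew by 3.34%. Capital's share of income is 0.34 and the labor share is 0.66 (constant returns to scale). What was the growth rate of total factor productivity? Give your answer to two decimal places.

Labor's share = 1 − 0.34 = 0.66.
Physical capital: 0.34 × 2.25 = 0.765 pp.
Labor input: 0.66 × 3.34 = 2.2044 pp.
TFP growth = 6.34 − 2.9694 = 3.3706%.

Total factor productivity grew 3.37%.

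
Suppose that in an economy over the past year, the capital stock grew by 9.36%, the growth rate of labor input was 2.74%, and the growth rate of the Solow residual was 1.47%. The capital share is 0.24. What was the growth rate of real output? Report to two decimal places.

Labor's share = 1 − 0.24 = 0.76.
The capital stock: 0.24 × 9.36 = 2.2464 pp.
Labor input: 0.76 × 2.74 = 2.0824 pp.
Output growth = 1.47 + 4.3288 = 5.7988%.

5.80%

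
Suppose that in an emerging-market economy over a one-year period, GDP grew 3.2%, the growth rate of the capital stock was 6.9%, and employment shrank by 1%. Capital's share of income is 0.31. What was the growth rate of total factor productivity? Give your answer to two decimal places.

1.75%

Labor's share = 1 − 0.31 = 0.69.
The capital stock: 0.31 × 6.9 = 2.139 pp.
Employment: 0.69 × (-1) = -0.69 pp.
TFP growth = 3.2 − 1.449 = 1.751%.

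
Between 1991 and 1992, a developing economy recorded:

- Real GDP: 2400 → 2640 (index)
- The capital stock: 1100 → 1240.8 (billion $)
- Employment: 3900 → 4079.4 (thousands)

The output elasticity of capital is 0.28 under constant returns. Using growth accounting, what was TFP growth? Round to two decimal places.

Real GDP growth = (2640 − 2400) / 2400 = 10%.
The capital stock growth = (1240.8 − 1100) / 1100 = 12.8%.
Employment growth = (4079.4 − 3900) / 3900 = 4.6%.
Labor's share = 1 − 0.28 = 0.72.
The capital stock: 0.28 × 12.8 = 3.584 pp.
Employment: 0.72 × 4.6 = 3.312 pp.
TFP growth = 10 − 6.896 = 3.104%.

3.10%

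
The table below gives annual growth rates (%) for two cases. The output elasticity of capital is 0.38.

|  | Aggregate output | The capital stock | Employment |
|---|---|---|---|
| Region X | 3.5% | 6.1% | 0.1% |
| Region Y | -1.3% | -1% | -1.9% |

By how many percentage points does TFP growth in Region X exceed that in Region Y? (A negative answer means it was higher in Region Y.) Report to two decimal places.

Labor's share = 1 − 0.38 = 0.62.
Region X: TFP = 3.5 − 2.318 − 0.062 = 1.12%.
Region Y: TFP = -1.3 + 0.38 + 1.178 = 0.258%.
Difference = 1.12 − (0.258) = 0.862 pp.

0.86 percentage points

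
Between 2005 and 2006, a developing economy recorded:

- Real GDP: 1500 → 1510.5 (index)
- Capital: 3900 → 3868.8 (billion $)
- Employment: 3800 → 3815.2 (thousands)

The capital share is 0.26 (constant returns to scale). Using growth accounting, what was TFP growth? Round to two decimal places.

Real GDP growth = (1510.5 − 1500) / 1500 = 0.7%.
Capital growth = (3868.8 − 3900) / 3900 = -0.8%.
Employment growth = (3815.2 − 3800) / 3800 = 0.4%.
Labor's share = 1 − 0.26 = 0.74.
Capital: 0.26 × (-0.8) = -0.208 pp.
Employment: 0.74 × 0.4 = 0.296 pp.
TFP growth = 0.7 − 0.088 = 0.612%.

0.61%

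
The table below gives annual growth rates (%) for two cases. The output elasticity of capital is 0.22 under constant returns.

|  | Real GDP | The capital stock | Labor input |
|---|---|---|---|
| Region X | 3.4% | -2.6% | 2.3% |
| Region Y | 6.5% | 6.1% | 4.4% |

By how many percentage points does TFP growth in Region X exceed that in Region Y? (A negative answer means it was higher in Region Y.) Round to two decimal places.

Labor's share = 1 − 0.22 = 0.78.
Region X: TFP = 3.4 + 0.572 − 1.794 = 2.178%.
Region Y: TFP = 6.5 − 1.342 − 3.432 = 1.726%.
Difference = 2.178 − (1.726) = 0.452 pp.

0.45 percentage points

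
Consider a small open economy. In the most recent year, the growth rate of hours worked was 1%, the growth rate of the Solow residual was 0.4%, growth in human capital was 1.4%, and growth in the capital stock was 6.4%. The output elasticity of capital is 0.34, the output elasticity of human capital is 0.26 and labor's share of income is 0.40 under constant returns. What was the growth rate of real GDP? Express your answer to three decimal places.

3.340%

Labor's share = 1 − 0.34 − 0.26 = 0.4.
The capital stock: 0.34 × 6.4 = 2.176 pp.
Human capital: 0.26 × 1.4 = 0.364 pp.
Hours worked: 0.4 × 1 = 0.4 pp.
Output growth = 0.4 + 2.94 = 3.34%.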